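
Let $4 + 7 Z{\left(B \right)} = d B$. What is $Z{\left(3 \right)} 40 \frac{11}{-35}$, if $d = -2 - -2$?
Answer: $\frac{352}{49} \approx 7.1837$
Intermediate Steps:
$d = 0$ ($d = -2 + 2 = 0$)
$Z{\left(B \right)} = - \frac{4}{7}$ ($Z{\left(B \right)} = - \frac{4}{7} + \frac{0 B}{7} = - \frac{4}{7} + \frac{1}{7} \cdot 0 = - \frac{4}{7} + 0 = - \frac{4}{7}$)
$Z{\left(3 \right)} 40 \frac{11}{-35} = \left(- \frac{4}{7}\right) 40 \frac{11}{-35} = - \frac{160 \cdot 11 \left(- \frac{1}{35}\right)}{7} = \left(- \frac{160}{7}\right) \left(- \frac{11}{35}\right) = \frac{352}{49}$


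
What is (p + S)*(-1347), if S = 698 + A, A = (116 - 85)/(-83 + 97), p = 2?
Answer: -13242357/14 ≈ -9.4588e+5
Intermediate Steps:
A = 31/14 ≈ 2.2143
S = 9803/14 (S = 698 + 31/14 = 9803/14 ≈ 700.21)
(p + S)*(-1347) = (2 + 9803/14)*(-1347) = (9831/14)*(-1347) = -13242357/14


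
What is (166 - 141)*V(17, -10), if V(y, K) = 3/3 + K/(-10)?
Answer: 50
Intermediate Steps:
V(y, K) = 1 - K/10 (V(y, K) = 3*(⅓) + K*(-⅒) = 1 - K/10)
(166 - 141)*V(17, -10) = (166 - 141)*(1 - ⅒*(-10)) = 25*(1 + 1) = 25*2 = 50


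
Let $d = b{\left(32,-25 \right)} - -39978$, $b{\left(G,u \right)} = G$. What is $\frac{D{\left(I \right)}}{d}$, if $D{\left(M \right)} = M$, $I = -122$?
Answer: $- \frac{61}{20005} \approx -0.0030492$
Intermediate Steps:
$d = 40010$ ($d = 32 - -39978 = 32 + 39978 = 40010$)
$\frac{D{\left(I \right)}}{d} = - \frac{122}{40010} = \left(-122\right) \frac{1}{40010} = - \frac{61}{20005}$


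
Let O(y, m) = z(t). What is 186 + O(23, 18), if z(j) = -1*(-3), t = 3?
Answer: 189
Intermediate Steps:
z(j) = 3
O(y, m) = 3
186 + O(23, 18) = 186 + 3 = 189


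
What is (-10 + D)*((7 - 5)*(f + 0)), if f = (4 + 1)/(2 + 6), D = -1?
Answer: -55/4 ≈ -13.750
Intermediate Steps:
f = 5/8 ≈ 0.62500
(-10 + D)*((7 - 5)*(f + 0)) = (-10 - 1)*((7 - 5)*(5/8 + 0)) = -22*5/8 = -11*5/4 = -55/4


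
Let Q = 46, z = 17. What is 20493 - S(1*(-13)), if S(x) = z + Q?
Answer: 20430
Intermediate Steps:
S(x) = 63 (S(x) = 17 + 46 = 63)
20493 - S(1*(-13)) = 20493 - 1*63 = 20493 - 63 = 20430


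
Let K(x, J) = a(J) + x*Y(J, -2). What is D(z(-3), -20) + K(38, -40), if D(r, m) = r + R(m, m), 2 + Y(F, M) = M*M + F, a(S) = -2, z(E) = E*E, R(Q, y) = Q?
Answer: -1457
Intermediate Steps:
z(E) = E²
Y(F, M) = -2 + F + M² (Y(F, M) = -2 + (M*M + F) = -2 + (M² + F) = -2 + (F + M²) = -2 + F + M²)
D(r, m) = m + r (D(r, m) = r + m = m + r)
K(x, J) = -2 + x*(2 + J) (K(x, J) = -2 + x*(-2 + J + (-2)²) = -2 + x*(-2 + J + 4) = -2 + x*(2 + J))
D(z(-3), -20) + K(38, -40) = (-20 + (-3)²) + (-2 + 38*(2 - 40)) = (-20 + 9) + (-2 + 38*(-38)) = -11 + (-2 - 1444) = -11 - 1446 = -1457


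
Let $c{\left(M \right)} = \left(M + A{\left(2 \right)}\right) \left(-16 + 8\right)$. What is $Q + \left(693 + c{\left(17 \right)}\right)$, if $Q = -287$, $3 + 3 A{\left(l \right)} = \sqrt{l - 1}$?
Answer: $\frac{826}{3} \approx 275.33$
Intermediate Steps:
$A{\left(l \right)} = -1 + \frac{\sqrt{-1 + l}}{3}$ ($A{\left(l \right)} = -1 + \frac{\sqrt{l - 1}}{3} = -1 + \frac{\sqrt{-1 + l}}{3}$)
$c{\left(M \right)} = \frac{16}{3} - 8 M$ ($c{\left(M \right)} = \left(M - \left(1 - \frac{\sqrt{-1 + 2}}{3}\right)\right) \left(-16 + 8\right) = \left(M - \left(1 - \frac{\sqrt{1}}{3}\right)\right) \left(-8\right) = \left(M + \left(-1 + \frac{1}{3} \cdot 1\right)\right) \left(-8\right) = \left(M + \left(-1 + \frac{1}{3}\right)\right) \left(-8\right) = \left(M - \frac{2}{3}\right) \left(-8\right) = \left(- \frac{2}{3} + M\right) \left(-8\right) = \frac{16}{3} - 8 M$)
$Q + \left(693 + c{\left(17 \right)}\right) = -287 + \left(693 + \left(\frac{16}{3} - 136\right)\right) = -287 + \left(693 - \frac{392}{3}\right) = -287 + \frac{1687}{3} = \frac{826}{3}$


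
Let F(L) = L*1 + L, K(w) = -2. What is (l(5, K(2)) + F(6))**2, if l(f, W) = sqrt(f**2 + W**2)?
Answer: (12 + sqrt(29))**2 ≈ 302.24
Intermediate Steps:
F(L) = 2*L (F(L) = L + L = 2*L)
l(f, W) = sqrt(W**2 + f**2)
(l(5, K(2)) + F(6))**2 = (sqrt((-2)**2 + 5**2) + 2*6)**2 = (sqrt(4 + 25) + 12)**2 = (sqrt(29) + 12)**2 = (12 + sqrt(29))**2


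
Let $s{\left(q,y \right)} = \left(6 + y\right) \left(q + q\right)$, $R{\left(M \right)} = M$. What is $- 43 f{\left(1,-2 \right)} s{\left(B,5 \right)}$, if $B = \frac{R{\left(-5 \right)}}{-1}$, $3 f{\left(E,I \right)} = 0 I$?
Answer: $0$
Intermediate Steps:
$f{\left(E,I \right)} = 0$ ($f{\left(E,I \right)} = \frac{0 I}{3} = \frac{1}{3} \cdot 0 = 0$)
$B = 5$ ($B = - \frac{5}{-1} = \left(-5\right) \left(-1\right) = 5$)
$s{\left(q,y \right)} = 2 q \left(6 + y\right)$ ($s{\left(q,y \right)} = \left(6 + y\right) 2 q = 2 q \left(6 + y\right)$)
$- 43 f{\left(1,-2 \right)} s{\left(B,5 \right)} = \left(-43\right) 0 \cdot 2 \cdot 5 \left(6 + 5\right) = 0 \cdot 2 \cdot 5 \cdot 11 = 0 \cdot 110 = 0$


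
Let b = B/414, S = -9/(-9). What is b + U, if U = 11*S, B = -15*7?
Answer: 1483/138 ≈ 10.746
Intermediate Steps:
S = 1 (S = -9*(-1/9) = 1)
B = -105
U = 11 (U = 11*1 = 11)
b = -35/138 (b = -105/414 = -105*1/414 = -35/138 ≈ -0.25362)
b + U = -35/138 + 11 = 1483/138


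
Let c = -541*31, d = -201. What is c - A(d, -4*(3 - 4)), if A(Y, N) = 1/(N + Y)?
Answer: -3303886/197 ≈ -16771.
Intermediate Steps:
c = -16771
c - A(d, -4*(3 - 4)) = -16771 - 1/(-4*(3 - 4) - 201) = -16771 - 1/(-4*(-1) - 201) = -16771 - 1/(4 - 201) = -16771 - 1/(-197) = -16771 - 1*(-1/197) = -16771 + 1/197 = -3303886/197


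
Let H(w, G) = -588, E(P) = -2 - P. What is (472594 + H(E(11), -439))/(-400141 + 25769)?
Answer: -236003/187186 ≈ -1.2608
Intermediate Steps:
(472594 + H(E(11), -439))/(-400141 + 25769) = (472594 - 588)/(-400141 + 25769) = 472006/(-374372) = 472006*(-1/374372) = -236003/187186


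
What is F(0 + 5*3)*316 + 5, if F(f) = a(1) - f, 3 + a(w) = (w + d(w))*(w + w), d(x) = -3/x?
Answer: -6947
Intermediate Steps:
a(w) = -3 + 2*w*(w - 3/w) (a(w) = -3 + (w - 3/w)*(w + w) = -3 + (w - 3/w)*(2*w) = -3 + 2*w*(w - 3/w))
F(f) = -7 - f (F(f) = (-9 + 2*1**2) - f = (-9 + 2*1) - f = (-9 + 2) - f = -7 - f)
F(0 + 5*3)*316 + 5 = (-7 - (0 + 5*3))*316 + 5 = (-7 - (0 + 15))*316 + 5 = (-7 - 1*15)*316 + 5 = (-7 - 15)*316 + 5 = -22*316 + 5 = -6952 + 5 = -6947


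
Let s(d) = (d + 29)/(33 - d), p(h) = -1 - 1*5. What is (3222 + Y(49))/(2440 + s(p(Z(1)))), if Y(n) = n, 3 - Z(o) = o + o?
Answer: 127569/95183 ≈ 1.3403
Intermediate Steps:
Z(o) = 3 - 2*o (Z(o) = 3 - (o + o) = 3 - 2*o)
p(h) = -6 (p(h) = -1 - 5 = -6)
s(d) = (29 + d)/(33 - d)
(3222 + Y(49))/(2440 + s(p(Z(1)))) = (3222 + 49)/(2440 + (-29 - 1*(-6))/(-33 - 6)) = 3271/(2440 + (-29 + 6)/(-39)) = 3271/(2440 - 1/39*(-23)) = 3271/(2440 + 23/39) = 3271/(95183/39) = 3271*(39/95183) = 127569/95183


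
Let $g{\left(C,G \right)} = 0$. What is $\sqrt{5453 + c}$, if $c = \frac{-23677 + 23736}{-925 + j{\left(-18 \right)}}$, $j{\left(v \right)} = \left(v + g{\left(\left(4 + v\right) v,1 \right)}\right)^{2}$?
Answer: $\frac{\sqrt{1969593594}}{601} \approx 73.844$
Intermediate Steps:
$j{\left(v \right)} = v^{2}$ ($j{\left(v \right)} = \left(v + 0\right)^{2} = v^{2}$)
$c = - \frac{59}{601}$ ($c = \frac{-23677 + 23736}{-925 + \left(-18\right)^{2}} = \frac{59}{-925 + 324} = \frac{59}{-601} = 59 \left(- \frac{1}{601}\right) = - \frac{59}{601} \approx -0.09817$)
$\sqrt{5453 + c} = \sqrt{5453 - \frac{59}{601}} = \sqrt{\frac{3277194}{601}} = \frac{\sqrt{1969593594}}{601}$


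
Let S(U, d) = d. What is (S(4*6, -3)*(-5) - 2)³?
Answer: 2197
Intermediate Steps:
(S(4*6, -3)*(-5) - 2)³ = (-3*(-5) - 2)³ = (15 - 2)³ = 13³ = 2197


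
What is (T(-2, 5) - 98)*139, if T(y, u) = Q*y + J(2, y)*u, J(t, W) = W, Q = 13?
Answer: -18626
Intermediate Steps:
T(y, u) = 13*y + u*y (T(y, u) = 13*y + y*u = 13*y + u*y)
(T(-2, 5) - 98)*139 = (-2*(13 + 5) - 98)*139 = (-2*18 - 98)*139 = (-36 - 98)*139 = -134*139 = -18626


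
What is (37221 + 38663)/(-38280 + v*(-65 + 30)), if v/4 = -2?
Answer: -18971/9500 ≈ -1.9969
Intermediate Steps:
v = -8 (v = 4*(-2) = -8)
(37221 + 38663)/(-38280 + v*(-65 + 30)) = (37221 + 38663)/(-38280 - 8*(-65 + 30)) = 75884/(-38280 - 8*(-35)) = 75884/(-38280 + 280) = 75884/(-38000) = 75884*(-1/38000) = -18971/9500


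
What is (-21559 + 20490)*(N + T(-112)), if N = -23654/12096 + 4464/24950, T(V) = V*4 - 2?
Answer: 36437936874541/75448800 ≈ 4.8295e+5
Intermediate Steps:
T(V) = -2 + 4*V (T(V) = 4*V - 2 = -2 + 4*V)
N = -134042689/75448800 (N = -23654*1/12096 + 4464*(1/24950) = -11827/6048 + 2232/12475 = -134042689/75448800 ≈ -1.7766)
(-21559 + 20490)*(N + T(-112)) = (-21559 + 20490)*(-134042689/75448800 + (-2 + 4*(-112))) = -1069*(-134042689/75448800 + (-2 - 448)) = -1069*(-134042689/75448800 - 450) = -1069*(-34086002689/75448800) = 36437936874541/75448800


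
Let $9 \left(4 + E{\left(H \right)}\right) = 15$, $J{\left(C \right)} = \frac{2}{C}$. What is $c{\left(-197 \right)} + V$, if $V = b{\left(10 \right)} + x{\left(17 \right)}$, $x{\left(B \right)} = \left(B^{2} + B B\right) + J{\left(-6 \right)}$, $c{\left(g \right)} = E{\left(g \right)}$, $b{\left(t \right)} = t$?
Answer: $\frac{1756}{3} \approx 585.33$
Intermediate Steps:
$E{\left(H \right)} = - \frac{7}{3}$ ($E{\left(H \right)} = -4 + \frac{1}{9} \cdot 15 = -4 + \frac{5}{3} = - \frac{7}{3}$)
$c{\left(g \right)} = - \frac{7}{3}$
$x{\left(B \right)} = - \frac{1}{3} + 2 B^{2}$ ($x{\left(B \right)} = \left(B^{2} + B B\right) + \frac{2}{-6} = \left(B^{2} + B^{2}\right) + 2 \left(- \frac{1}{6}\right) = 2 B^{2} - \frac{1}{3} = - \frac{1}{3} + 2 B^{2}$)
$V = \frac{1763}{3}$ ($V = 10 - \left(\frac{1}{3} - 2 \cdot 17^{2}\right) = 10 + \left(- \frac{1}{3} + 2 \cdot 289\right) = 10 + \left(- \frac{1}{3} + 578\right) = 10 + \frac{1733}{3} = \frac{1763}{3} \approx 587.67$)
$c{\left(-197 \right)} + V = - \frac{7}{3} + \frac{1763}{3} = \frac{1756}{3}$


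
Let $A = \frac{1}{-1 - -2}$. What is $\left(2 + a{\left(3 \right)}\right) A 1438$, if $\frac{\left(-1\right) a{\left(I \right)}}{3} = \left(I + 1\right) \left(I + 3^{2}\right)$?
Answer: $-204196$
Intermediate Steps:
$A = 1$ ($A = \frac{1}{-1 + \left(-2 + 4\right)} = \frac{1}{-1 + 2} = 1^{-1} = 1$)
$a{\left(I \right)} = - 3 \left(1 + I\right) \left(9 + I\right)$ ($a{\left(I \right)} = - 3 \left(I + 1\right) \left(I + 3^{2}\right) = - 3 \left(1 + I\right) \left(I + 9\right) = - 3 \left(1 + I\right) \left(9 + I\right)$)
$\left(2 + a{\left(3 \right)}\right) A 1438 = \left(2 - \left(117 + 27\right)\right) 1 \cdot 1438 = \left(2 - 144\right) 1 \cdot 1438 = \left(-142\right) 1 \cdot 1438 = \left(-142\right) 1438 = -204196$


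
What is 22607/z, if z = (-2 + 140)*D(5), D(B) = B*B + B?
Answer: 22607/4140 ≈ 5.4606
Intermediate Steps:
D(B) = B + B² (D(B) = B² + B = B + B²)
z = 4140 (z = (-2 + 140)*(5*(1 + 5)) = 138*(5*6) = 138*30 = 4140)
22607/z = 22607/4140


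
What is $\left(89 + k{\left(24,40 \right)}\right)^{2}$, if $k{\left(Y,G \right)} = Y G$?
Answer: $1100401$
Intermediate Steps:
$k{\left(Y,G \right)} = G Y$
$\left(89 + k{\left(24,40 \right)}\right)^{2} = \left(89 + 40 \cdot 24\right)^{2} = \left(89 + 960\right)^{2} = 1049^{2} = 1100401$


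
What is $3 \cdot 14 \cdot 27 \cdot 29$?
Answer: $32886$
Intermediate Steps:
$3 \cdot 14 \cdot 27 \cdot 29 = 42 \cdot 27 \cdot 29 = 1134 \cdot 29 = 32886$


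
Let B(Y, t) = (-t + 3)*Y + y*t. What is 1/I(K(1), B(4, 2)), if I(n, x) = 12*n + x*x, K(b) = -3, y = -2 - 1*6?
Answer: 1/108 ≈ 0.0092593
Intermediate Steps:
y = -8 (y = -2 - 6 = -8)
B(Y, t) = -8*t + Y*(3 - t) (B(Y, t) = (-t + 3)*Y - 8*t = (3 - t)*Y - 8*t = Y*(3 - t) - 8*t = -8*t + Y*(3 - t))
I(n, x) = x² + 12*n (I(n, x) = 12*n + x² = x² + 12*n)
1/I(K(1), B(4, 2)) = 1/((-8*2 + 3*4 - 1*4*2)² + 12*(-3)) = 1/((-16 + 12 - 8)² - 36) = 1/((-12)² - 36) = 1/(144 - 36) = 1/108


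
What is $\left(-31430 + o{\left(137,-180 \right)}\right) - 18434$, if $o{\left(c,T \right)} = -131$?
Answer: $-49995$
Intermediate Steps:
$\left(-31430 + o{\left(137,-180 \right)}\right) - 18434 = \left(-31430 - 131\right) - 18434 = -31561 - 18434 = -49995$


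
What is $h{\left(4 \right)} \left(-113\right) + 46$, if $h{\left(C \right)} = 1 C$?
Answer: $-406$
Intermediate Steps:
$h{\left(C \right)} = C$
$h{\left(4 \right)} \left(-113\right) + 46 = 4 \left(-113\right) + 46 = -452 + 46 = -406$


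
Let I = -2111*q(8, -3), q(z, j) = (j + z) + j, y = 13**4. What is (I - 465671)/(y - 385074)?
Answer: 469893/356513 ≈ 1.3180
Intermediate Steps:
y = 28561
q(z, j) = z + 2*j
I = -4222 (I = -2111*(8 + 2*(-3)) = -2111*(8 - 6) = -2111*2 = -4222)
(I - 465671)/(y - 385074) = (-4222 - 465671)/(28561 - 385074) = -469893/(-356513) = -469893*(-1/356513) = 469893/356513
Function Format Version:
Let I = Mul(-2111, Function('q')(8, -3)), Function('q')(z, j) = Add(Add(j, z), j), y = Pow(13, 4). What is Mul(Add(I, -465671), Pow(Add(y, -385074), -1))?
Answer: Rational(469893, 356513) ≈ 1.3180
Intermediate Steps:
y = 28561
Function('q')(z, j) = Add(z, Mul(2, j))
I = -4222 (I = Mul(-2111, Add(8, Mul(2, -3))) = Mul(-2111, Add(8, -6)) = Mul(-2111, 2) = -4222)
Mul(Add(I, -465671), Pow(Add(y, -385074), -1)) = Mul(Add(-4222, -465671), Pow(Add(28561, -385074), -1)) = Mul(-469893, Pow(-356513, -1)) = Mul(-469893, Rational(-1, 356513)) = Rational(469893, 356513)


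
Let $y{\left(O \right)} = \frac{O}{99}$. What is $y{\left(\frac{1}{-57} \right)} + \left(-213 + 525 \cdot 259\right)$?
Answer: $\frac{766104965}{5643} \approx 1.3576 \cdot 10^{5}$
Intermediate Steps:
$y{\left(O \right)} = \frac{O}{99}$ ($y{\left(O \right)} = O \frac{1}{99} = \frac{O}{99}$)
$y{\left(\frac{1}{-57} \right)} + \left(-213 + 525 \cdot 259\right) = \frac{1}{99 \left(-57\right)} + \left(-213 + 525 \cdot 259\right) = \frac{1}{99} \left(- \frac{1}{57}\right) + \left(-213 + 135975\right) = - \frac{1}{5643} + 135762 = \frac{766104965}{5643}$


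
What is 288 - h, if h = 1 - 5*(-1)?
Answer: 282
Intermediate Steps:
h = 6 (h = 1 + 5 = 6)
288 - h = 288 - 1*6 = 288 - 6 = 282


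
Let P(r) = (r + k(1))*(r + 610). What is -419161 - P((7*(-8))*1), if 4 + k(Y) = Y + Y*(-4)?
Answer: -384259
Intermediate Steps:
k(Y) = -4 - 3*Y (k(Y) = -4 + (Y + Y*(-4)) = -4 + (Y - 4*Y) = -4 - 3*Y)
P(r) = (-7 + r)*(610 + r) (P(r) = (r + (-4 - 3*1))*(r + 610) = (r + (-4 - 3))*(610 + r) = (r - 7)*(610 + r) = (-7 + r)*(610 + r))
-419161 - P((7*(-8))*1) = -419161 - (-4270 + ((7*(-8))*1)² + 603*((7*(-8))*1)) = -419161 - (-4270 + (-56*1)² + 603*(-56*1)) = -419161 - (-4270 + (-56)² + 603*(-56)) = -419161 - (-4270 + 3136 - 33768) = -419161 - 1*(-34902) = -419161 + 34902 = -384259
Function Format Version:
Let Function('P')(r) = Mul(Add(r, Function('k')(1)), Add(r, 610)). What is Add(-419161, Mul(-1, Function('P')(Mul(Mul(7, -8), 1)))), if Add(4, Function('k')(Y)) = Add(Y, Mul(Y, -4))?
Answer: -384259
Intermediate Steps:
Function('k')(Y) = Add(-4, Mul(-3, Y)) (Function('k')(Y) = Add(-4, Add(Y, Mul(Y, -4))) = Add(-4, Add(Y, Mul(-4, Y))) = Add(-4, Mul(-3, Y)))
Function('P')(r) = Mul(Add(-7, r), Add(610, r)) (Function('P')(r) = Mul(Add(r, Add(-4, Mul(-3, 1))), Add(r, 610)) = Mul(Add(r, Add(-4, -3)), Add(610, r)) = Mul(Add(r, -7), Add(610, r)) = Mul(Add(-7, r), Add(610, r)))
Add(-419161, Mul(-1, Function('P')(Mul(Mul(7, -8), 1)))) = Add(-419161, Mul(-1, Add(-4270, Pow(Mul(Mul(7, -8), 1), 2), Mul(603, Mul(Mul(7, -8), 1))))) = Add(-419161, Mul(-1, Add(-4270, Pow(Mul(-56, 1), 2), Mul(603, Mul(-56, 1))))) = Add(-419161, Mul(-1, Add(-4270, Pow(-56, 2), Mul(603, -56)))) = Add(-419161, Mul(-1, Add(-4270, 3136, -33768))) = Add(-419161, Mul(-1, -34902)) = Add(-419161, 34902) = -384259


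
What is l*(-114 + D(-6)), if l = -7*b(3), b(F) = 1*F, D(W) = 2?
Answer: 2352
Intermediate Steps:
b(F) = F
l = -21 (l = -7*3 = -21)
l*(-114 + D(-6)) = -21*(-114 + 2) = -21*(-112) = 2352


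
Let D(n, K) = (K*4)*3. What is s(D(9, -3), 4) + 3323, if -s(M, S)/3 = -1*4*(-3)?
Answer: 3287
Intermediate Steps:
D(n, K) = 12*K (D(n, K) = (4*K)*3 = 12*K)
s(M, S) = -36 (s(M, S) = -3*(-1*4)*(-3) = -(-12)*(-3) = -3*12 = -36)
s(D(9, -3), 4) + 3323 = -36 + 3323 = 3287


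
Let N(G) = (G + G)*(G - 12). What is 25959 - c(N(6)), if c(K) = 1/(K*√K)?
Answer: 25959 - I*√2/864 ≈ 25959.0 - 0.0016368*I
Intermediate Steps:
N(G) = 2*G*(-12 + G) (N(G) = (2*G)*(-12 + G) = 2*G*(-12 + G))
c(K) = K^(-3/2) (c(K) = 1/(K^(3/2)) = K^(-3/2))
25959 - c(N(6)) = 25959 - 1/(2*6*(-12 + 6))^(3/2) = 25959 - 1/(2*6*(-6))^(3/2) = 25959 - 1/(-72)^(3/2) = 25959 - I*√2/864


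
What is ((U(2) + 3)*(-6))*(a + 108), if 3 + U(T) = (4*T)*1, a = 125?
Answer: -11184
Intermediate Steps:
U(T) = -3 + 4*T (U(T) = -3 + (4*T)*1 = -3 + 4*T)
((U(2) + 3)*(-6))*(a + 108) = (((-3 + 4*2) + 3)*(-6))*(125 + 108) = (((-3 + 8) + 3)*(-6))*233 = ((5 + 3)*(-6))*233 = (8*(-6))*233 = -48*233 = -11184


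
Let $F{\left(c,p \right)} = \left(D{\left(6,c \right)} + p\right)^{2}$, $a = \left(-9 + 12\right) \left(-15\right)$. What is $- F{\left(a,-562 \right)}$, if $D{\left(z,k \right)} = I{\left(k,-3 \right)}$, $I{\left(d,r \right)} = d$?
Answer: $-368449$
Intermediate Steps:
$D{\left(z,k \right)} = k$
$a = -45$ ($a = 3 \left(-15\right) = -45$)
$F{\left(c,p \right)} = \left(c + p\right)^{2}$
$- F{\left(a,-562 \right)} = - \left(-45 - 562\right)^{2} = - \left(-607\right)^{2} = \left(-1\right) 368449 = -368449$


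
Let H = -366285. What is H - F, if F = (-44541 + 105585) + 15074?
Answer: -442403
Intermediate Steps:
F = 76118 (F = 61044 + 15074 = 76118)
H - F = -366285 - 1*76118 = -366285 - 76118 = -442403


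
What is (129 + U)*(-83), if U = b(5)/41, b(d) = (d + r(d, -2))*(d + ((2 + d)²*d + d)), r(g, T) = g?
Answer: -650637/41 ≈ -15869.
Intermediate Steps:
b(d) = 2*d*(2*d + d*(2 + d)²) (b(d) = (d + d)*(d + ((2 + d)²*d + d)) = (2*d)*(d + (d*(2 + d)² + d)) = (2*d)*(d + (d + d*(2 + d)²)) = (2*d)*(2*d + d*(2 + d)²) = 2*d*(2*d + d*(2 + d)²))
U = 2550/41 (U = (2*5²*(2 + (2 + 5)²))/41 = (2*25*(2 + 7²))*(1/41) = (2*25*(2 + 49))*(1/41) = (2*25*51)*(1/41) = 2550*(1/41) = 2550/41 ≈ 62.195)
(129 + U)*(-83) = (129 + 2550/41)*(-83) = (7839/41)*(-83) = -650637/41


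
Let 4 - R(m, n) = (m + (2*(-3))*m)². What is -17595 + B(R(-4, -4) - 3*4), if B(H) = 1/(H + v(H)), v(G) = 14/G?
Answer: -1464590409/83239 ≈ -17595.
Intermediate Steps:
R(m, n) = 4 - 25*m² (R(m, n) = 4 - (m + (2*(-3))*m)² = 4 - (m - 6*m)² = 4 - (-5*m)² = 4 - 25*m²)
B(H) = 1/(H + 14/H)
-17595 + B(R(-4, -4) - 3*4) = -17595 + ((4 - 25*(-4)²) - 3*4)/(14 + ((4 - 25*(-4)²) - 3*4)²) = -17595 + ((4 - 25*16) - 12)/(14 + ((4 - 25*16) - 12)²) = -17595 + ((4 - 400) - 12)/(14 + ((4 - 400) - 12)²) = -17595 + (-396 - 12)/(14 + (-396 - 12)²) = -17595 - 408/(14 + (-408)²) = -17595 - 408/(14 + 166464) = -17595 - 408/166478 = -17595 - 408*1/166478 = -17595 - 204/83239 = -1464590409/83239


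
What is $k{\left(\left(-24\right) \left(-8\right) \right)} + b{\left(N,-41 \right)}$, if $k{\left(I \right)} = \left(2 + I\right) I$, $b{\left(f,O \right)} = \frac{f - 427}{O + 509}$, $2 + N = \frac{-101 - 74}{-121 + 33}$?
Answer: $\frac{1533984055}{41184} \approx 37247.0$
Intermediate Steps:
$N = - \frac{1}{88}$ ($N = -2 + \frac{-101 - 74}{-121 + 33} = -2 - \frac{175}{-88} = -2 - - \frac{175}{88} = -2 + \frac{175}{88} = - \frac{1}{88} \approx -0.011364$)
$b{\left(f,O \right)} = \frac{-427 + f}{509 + O}$
$k{\left(I \right)} = I \left(2 + I\right)$
$k{\left(\left(-24\right) \left(-8\right) \right)} + b{\left(N,-41 \right)} = \left(-24\right) \left(-8\right) \left(2 - -192\right) + \frac{-427 - \frac{1}{88}}{509 - 41} = 192 \left(2 + 192\right) + \frac{1}{468} \left(- \frac{37577}{88}\right) = 192 \cdot 194 + \frac{1}{468} \left(- \frac{37577}{88}\right) = 37248 - \frac{37577}{41184} = \frac{1533984055}{41184}$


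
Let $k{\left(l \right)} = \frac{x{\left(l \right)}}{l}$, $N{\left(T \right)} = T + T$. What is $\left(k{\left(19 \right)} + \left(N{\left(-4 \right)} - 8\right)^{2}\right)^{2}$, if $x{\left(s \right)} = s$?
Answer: $66049$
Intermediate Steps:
$N{\left(T \right)} = 2 T$
$k{\left(l \right)} = 1$ ($k{\left(l \right)} = \frac{l}{l} = 1$)
$\left(k{\left(19 \right)} + \left(N{\left(-4 \right)} - 8\right)^{2}\right)^{2} = \left(1 + \left(2 \left(-4\right) - 8\right)^{2}\right)^{2} = \left(1 + \left(-8 - 8\right)^{2}\right)^{2} = \left(1 + \left(-16\right)^{2}\right)^{2} = \left(1 + 256\right)^{2} = 257^{2} = 66049$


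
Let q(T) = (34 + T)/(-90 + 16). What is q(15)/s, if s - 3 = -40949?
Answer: 49/3030004 ≈ 1.6172e-5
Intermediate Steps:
s = -40946 (s = 3 - 40949 = -40946)
q(T) = -17/37 - T/74 (q(T) = (34 + T)/(-74) = (34 + T)*(-1/74) = -17/37 - T/74)
q(15)/s = (-17/37 - 1/74*15)/(-40946) = (-17/37 - 15/74)*(-1/40946) = -49/74*(-1/40946) = 49/3030004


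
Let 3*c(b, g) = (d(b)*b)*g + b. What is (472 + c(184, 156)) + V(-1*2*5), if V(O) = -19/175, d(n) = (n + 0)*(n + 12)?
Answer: 181156964743/525 ≈ 3.4506e+8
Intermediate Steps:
d(n) = n*(12 + n)
V(O) = -19/175 (V(O) = -19*1/175 = -19/175)
c(b, g) = b/3 + g*b²*(12 + b)/3 (c(b, g) = (((b*(12 + b))*b)*g + b)/3 = ((b²*(12 + b))*g + b)/3 = (g*b²*(12 + b) + b)/3 = (b + g*b²*(12 + b))/3 = b/3 + g*b²*(12 + b)/3)
(472 + c(184, 156)) + V(-1*2*5) = (472 + (⅓)*184*(1 + 184*156*(12 + 184))) - 19/175 = (472 + (⅓)*184*(1 + 184*156*196)) - 19/175 = (472 + (⅓)*184*(1 + 5625984)) - 19/175 = (472 + (⅓)*184*5625985) - 19/175 = (472 + 1035181240/3) - 19/175 = 1035182656/3 - 19/175 = 181156964743/525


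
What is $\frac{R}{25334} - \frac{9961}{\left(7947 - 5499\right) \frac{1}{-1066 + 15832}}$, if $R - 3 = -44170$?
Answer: $- \frac{310528114075}{5168136} \approx -60085.0$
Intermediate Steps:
$R = -44167$ ($R = 3 - 44170 = -44167$)
$\frac{R}{25334} - \frac{9961}{\left(7947 - 5499\right) \frac{1}{-1066 + 15832}} = - \frac{44167}{25334} - \frac{9961}{\left(7947 - 5499\right) \frac{1}{-1066 + 15832}} = \left(-44167\right) \frac{1}{25334} - \frac{9961}{2448 \cdot \frac{1}{14766}} = - \frac{44167}{25334} - \frac{9961}{2448 \cdot \frac{1}{14766}} = - \frac{44167}{25334} - \frac{9961}{\frac{408}{2461}} = - \frac{44167}{25334} - \frac{24514021}{408} = - \frac{310528114075}{5168136}$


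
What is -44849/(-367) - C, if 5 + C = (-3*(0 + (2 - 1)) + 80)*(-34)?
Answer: 1007490/367 ≈ 2745.2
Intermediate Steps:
C = -2623 (C = -5 + (-3*(0 + (2 - 1)) + 80)*(-34) = -5 + (-3*(0 + 1) + 80)*(-34) = -5 + (-3*1 + 80)*(-34) = -5 + (-3 + 80)*(-34) = -5 + 77*(-34) = -5 - 2618 = -2623)
-44849/(-367) - C = -44849/(-367) - 1*(-2623) = -44849*(-1/367) + 2623 = 44849/367 + 2623 = 1007490/367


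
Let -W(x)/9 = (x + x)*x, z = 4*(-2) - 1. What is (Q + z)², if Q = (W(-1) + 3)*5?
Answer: 7056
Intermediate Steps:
z = -9 (z = -8 - 1 = -9)
W(x) = -18*x² (W(x) = -9*(x + x)*x = -9*2*x*x = -18*x²)
Q = -75 (Q = (-18*(-1)² + 3)*5 = (-18*1 + 3)*5 = (-18 + 3)*5 = -15*5 = -75)
(Q + z)² = (-75 - 9)² = (-84)² = 7056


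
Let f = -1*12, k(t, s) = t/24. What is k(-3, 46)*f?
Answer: 3/2 ≈ 1.5000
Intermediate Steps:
k(t, s) = t/24 (k(t, s) = t*(1/24) = t/24)
f = -12
k(-3, 46)*f = ((1/24)*(-3))*(-12) = -⅛*(-12) = 3/2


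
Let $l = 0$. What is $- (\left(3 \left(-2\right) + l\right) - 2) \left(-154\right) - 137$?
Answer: $-1369$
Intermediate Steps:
$- (\left(3 \left(-2\right) + l\right) - 2) \left(-154\right) - 137 = - (\left(3 \left(-2\right) + 0\right) - 2) \left(-154\right) - 137 = - (\left(-6 + 0\right) - 2) \left(-154\right) - 137 = - (-6 - 2) \left(-154\right) - 137 = \left(-1\right) \left(-8\right) \left(-154\right) - 137 = 8 \left(-154\right) - 137 = -1232 - 137 = -1369$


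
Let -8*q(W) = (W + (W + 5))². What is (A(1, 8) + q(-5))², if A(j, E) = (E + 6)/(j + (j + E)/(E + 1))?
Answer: 961/64 ≈ 15.016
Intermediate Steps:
q(W) = -(5 + 2*W)²/8 (q(W) = -(W + (W + 5))²/8 = -(W + (5 + W))²/8 = -(5 + 2*W)²/8)
A(j, E) = (6 + E)/(j + (E + j)/(1 + E))
(A(1, 8) + q(-5))² = ((6 + 8² + 7*8)/(8 + 2*1 + 8*1) - (5 + 2*(-5))²/8)² = ((6 + 64 + 56)/(8 + 2 + 8) - (5 - 10)²/8)² = (126/18 - ⅛*(-5)²)² = ((1/18)*126 - ⅛*25)² = (7 - 25/8)² = (31/8)² = 961/64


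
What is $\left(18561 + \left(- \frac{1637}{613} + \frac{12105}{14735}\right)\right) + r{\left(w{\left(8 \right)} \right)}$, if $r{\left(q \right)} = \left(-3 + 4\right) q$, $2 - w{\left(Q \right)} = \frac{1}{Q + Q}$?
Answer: $\frac{536492969921}{28904176} \approx 18561.0$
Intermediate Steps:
$w{\left(Q \right)} = 2 - \frac{1}{2 Q}$ ($w{\left(Q \right)} = 2 - \frac{1}{Q + Q} = 2 - \frac{1}{2 Q}$)
$r{\left(q \right)} = q$ ($r{\left(q \right)} = 1 q = q$)
$\left(18561 + \left(- \frac{1637}{613} + \frac{12105}{14735}\right)\right) + r{\left(w{\left(8 \right)} \right)} = \left(18561 + \left(- \frac{1637}{613} + \frac{12105}{14735}\right)\right) + \left(2 - \frac{1}{2 \cdot 8}\right) = \left(18561 + \left(\left(-1637\right) \frac{1}{613} + 12105 \cdot \frac{1}{14735}\right)\right) + \left(2 - \frac{1}{16}\right) = \left(18561 + \left(- \frac{1637}{613} + \frac{2421}{2947}\right)\right) + \left(2 - \frac{1}{16}\right) = \left(18561 - \frac{3340166}{1806511}\right) + \frac{31}{16} = \frac{33527310505}{1806511} + \frac{31}{16} = \frac{536492969921}{28904176}$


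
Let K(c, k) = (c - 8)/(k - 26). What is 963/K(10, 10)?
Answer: -7704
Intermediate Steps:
K(c, k) = (-8 + c)/(-26 + k)
963/K(10, 10) = 963/(((-8 + 10)/(-26 + 10))) = 963/((2/(-16))) = 963/((-1/16*2)) = 963/(-⅛) = 963*(-8) = -7704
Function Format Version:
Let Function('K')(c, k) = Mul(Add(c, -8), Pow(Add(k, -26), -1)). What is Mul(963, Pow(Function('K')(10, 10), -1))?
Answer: -7704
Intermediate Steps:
Function('K')(c, k) = Mul(Pow(Add(-26, k), -1), Add(-8, c)) (Function('K')(c, k) = Mul(Add(-8, c), Pow(Add(-26, k), -1)) = Mul(Pow(Add(-26, k), -1), Add(-8, c)))
Mul(963, Pow(Function('K')(10, 10), -1)) = Mul(963, Pow(Mul(Pow(Add(-26, 10), -1), Add(-8, 10)), -1)) = Mul(963, Pow(Mul(Pow(-16, -1), 2), -1)) = Mul(963, Pow(Mul(Rational(-1, 16), 2), -1)) = Mul(963, Pow(Rational(-1, 8), -1)) = Mul(963, -8) = -7704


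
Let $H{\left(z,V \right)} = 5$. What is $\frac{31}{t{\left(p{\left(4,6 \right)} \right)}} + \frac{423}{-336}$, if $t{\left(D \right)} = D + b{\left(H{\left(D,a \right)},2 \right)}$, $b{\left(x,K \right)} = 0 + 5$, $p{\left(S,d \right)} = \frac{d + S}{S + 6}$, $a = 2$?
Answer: $\frac{1313}{336} \approx 3.9077$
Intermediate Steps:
$p{\left(S,d \right)} = \frac{S + d}{6 + S}$
$b{\left(x,K \right)} = 5$
$t{\left(D \right)} = 5 + D$ ($t{\left(D \right)} = D + 5 = 5 + D$)
$\frac{31}{t{\left(p{\left(4,6 \right)} \right)}} + \frac{423}{-336} = \frac{31}{5 + \frac{4 + 6}{6 + 4}} + \frac{423}{-336} = \frac{31}{5 + \frac{1}{10} \cdot 10} + 423 \left(- \frac{1}{336}\right) = \frac{31}{5 + \frac{1}{10} \cdot 10} - \frac{141}{112} = \frac{31}{5 + 1} - \frac{141}{112} = \frac{31}{6} - \frac{141}{112} = \frac{1313}{336}$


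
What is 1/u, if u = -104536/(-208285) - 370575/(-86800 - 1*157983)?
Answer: 662138015/1334725319 ≈ 0.49609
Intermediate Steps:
u = 1334725319/662138015 (u = -104536*(-1/208285) - 370575/(-86800 - 157983) = 104536/208285 - 370575/(-244783) = 104536/208285 - 370575*(-1/244783) = 104536/208285 + 370575/244783 = 1334725319/662138015 ≈ 2.0158)
1/u = 1/(1334725319/662138015) = 662138015/1334725319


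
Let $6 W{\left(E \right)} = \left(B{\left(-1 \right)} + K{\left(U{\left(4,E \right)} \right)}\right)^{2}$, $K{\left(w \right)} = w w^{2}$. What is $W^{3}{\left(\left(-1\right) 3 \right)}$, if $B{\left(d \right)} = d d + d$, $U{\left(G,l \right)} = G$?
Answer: $\frac{8589934592}{27} \approx 3.1815 \cdot 10^{8}$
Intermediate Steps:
$B{\left(d \right)} = d + d^{2}$ ($B{\left(d \right)} = d^{2} + d = d + d^{2}$)
$K{\left(w \right)} = w^{3}$
$W{\left(E \right)} = \frac{2048}{3}$ ($W{\left(E \right)} = \frac{\left(- (1 - 1) + 4^{3}\right)^{2}}{6} = \frac{\left(\left(-1\right) 0 + 64\right)^{2}}{6} = \frac{\left(0 + 64\right)^{2}}{6} = \frac{64^{2}}{6} = \frac{1}{6} \cdot 4096 = \frac{2048}{3}$)
$W^{3}{\left(\left(-1\right) 3 \right)} = \left(\frac{2048}{3}\right)^{3} = \frac{8589934592}{27}$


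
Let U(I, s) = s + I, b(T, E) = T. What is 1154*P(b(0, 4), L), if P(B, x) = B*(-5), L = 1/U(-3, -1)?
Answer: 0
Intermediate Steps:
U(I, s) = I + s
L = -¼ (L = 1/(-3 - 1) = 1/(-4) = -¼ ≈ -0.25000)
P(B, x) = -5*B
1154*P(b(0, 4), L) = 1154*(-5*0) = 1154*0 = 0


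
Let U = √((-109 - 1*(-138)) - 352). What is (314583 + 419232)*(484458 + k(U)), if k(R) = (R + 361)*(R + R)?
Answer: 355028502780 + 529814430*I*√323 ≈ 3.5503e+11 + 9.5219e+9*I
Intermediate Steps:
U = I*√323 (U = √((-109 + 138) - 352) = √(29 - 352) = √(-323) = I*√323 ≈ 17.972*I)
k(R) = 2*R*(361 + R) (k(R) = (361 + R)*(2*R) = 2*R*(361 + R))
(314583 + 419232)*(484458 + k(U)) = (314583 + 419232)*(484458 + 2*(I*√323)*(361 + I*√323)) = 733815*(484458 + 2*I*√323*(361 + I*√323)) = 355502547270 + 1467630*I*√323*(361 + I*√323)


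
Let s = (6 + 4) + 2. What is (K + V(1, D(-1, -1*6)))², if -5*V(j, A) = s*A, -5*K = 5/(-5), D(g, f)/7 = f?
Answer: 10201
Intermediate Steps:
D(g, f) = 7*f
K = ⅕ (K = -1/(-5) = -(-1)/5 = -⅕*(-1) = ⅕ ≈ 0.20000)
s = 12 (s = 10 + 2 = 12)
V(j, A) = -12*A/5
(K + V(1, D(-1, -1*6)))² = (⅕ - 84*(-1*6)/5)² = (⅕ - 84*(-6)/5)² = (⅕ - 12/5*(-42))² = (⅕ + 504/5)² = 101² = 10201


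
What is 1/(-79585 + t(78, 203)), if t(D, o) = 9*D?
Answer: -1/78883 ≈ -1.2677e-5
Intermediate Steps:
1/(-79585 + t(78, 203)) = 1/(-79585 + 9*78) = 1/(-79585 + 702) = 1/(-78883) = -1/78883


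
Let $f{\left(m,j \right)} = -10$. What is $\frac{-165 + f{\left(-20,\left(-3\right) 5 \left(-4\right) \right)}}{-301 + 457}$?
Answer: $- \frac{175}{156} \approx -1.1218$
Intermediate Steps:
$\frac{-165 + f{\left(-20,\left(-3\right) 5 \left(-4\right) \right)}}{-301 + 457} = \frac{-165 - 10}{-301 + 457} = - \frac{175}{156}$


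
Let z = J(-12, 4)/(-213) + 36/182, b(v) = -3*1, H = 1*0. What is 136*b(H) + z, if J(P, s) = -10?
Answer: -7903520/19383 ≈ -407.76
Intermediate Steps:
H = 0
b(v) = -3
z = 4744/19383 (z = -10/(-213) + 36/182 = -10*(-1/213) + 36*(1/182) = 10/213 + 18/91 = 4744/19383 ≈ 0.24475)
136*b(H) + z = 136*(-3) + 4744/19383 = -408 + 4744/19383 = -7903520/19383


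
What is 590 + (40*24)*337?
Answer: 324110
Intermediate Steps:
590 + (40*24)*337 = 590 + 960*337 = 590 + 323520 = 324110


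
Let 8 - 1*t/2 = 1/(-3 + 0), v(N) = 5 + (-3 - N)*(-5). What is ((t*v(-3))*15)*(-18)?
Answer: -22500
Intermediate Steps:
v(N) = 20 + 5*N (v(N) = 5 + (15 + 5*N) = 20 + 5*N)
t = 50/3 (t = 16 - 2/(-3 + 0) = 16 - 2/(-3) = 16 - 2*(-⅓) = 16 + ⅔ = 50/3 ≈ 16.667)
((t*v(-3))*15)*(-18) = ((50*(20 + 5*(-3))/3)*15)*(-18) = ((50*(20 - 15)/3)*15)*(-18) = (((50/3)*5)*15)*(-18) = ((250/3)*15)*(-18) = 1250*(-18) = -22500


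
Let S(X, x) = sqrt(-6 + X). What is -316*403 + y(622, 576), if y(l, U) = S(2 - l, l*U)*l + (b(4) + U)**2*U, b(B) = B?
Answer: 193639052 + 622*I*sqrt(626) ≈ 1.9364e+8 + 15562.0*I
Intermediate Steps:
y(l, U) = U*(4 + U)**2 + l*sqrt(-4 - l) (y(l, U) = sqrt(-6 + (2 - l))*l + (4 + U)**2*U = sqrt(-4 - l)*l + U*(4 + U)**2 = l*sqrt(-4 - l) + U*(4 + U)**2 = U*(4 + U)**2 + l*sqrt(-4 - l))
-316*403 + y(622, 576) = -316*403 + (576*(4 + 576)**2 + 622*sqrt(-4 - 1*622)) = -127348 + (576*580**2 + 622*sqrt(-4 - 622)) = -127348 + (576*336400 + 622*sqrt(-626)) = -127348 + (193766400 + 622*(I*sqrt(626))) = -127348 + (193766400 + 622*I*sqrt(626)) = 193639052 + 622*I*sqrt(626)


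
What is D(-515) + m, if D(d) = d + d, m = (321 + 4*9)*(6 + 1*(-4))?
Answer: -316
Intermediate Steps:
m = 714 (m = (321 + 36)*(6 - 4) = 357*2 = 714)
D(d) = 2*d
D(-515) + m = 2*(-515) + 714 = -1030 + 714 = -316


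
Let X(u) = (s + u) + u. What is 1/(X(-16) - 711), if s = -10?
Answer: -1/753 ≈ -0.0013280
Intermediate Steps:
X(u) = -10 + 2*u (X(u) = (-10 + u) + u = -10 + 2*u)
1/(X(-16) - 711) = 1/((-10 + 2*(-16)) - 711) = 1/((-10 - 32) - 711) = 1/(-42 - 711) = 1/(-753) = -1/753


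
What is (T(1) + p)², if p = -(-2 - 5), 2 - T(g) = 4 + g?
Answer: 16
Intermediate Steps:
T(g) = -2 - g (T(g) = 2 - (4 + g) = 2 + (-4 - g) = -2 - g)
p = 7 (p = -1*(-7) = 7)
(T(1) + p)² = ((-2 - 1*1) + 7)² = ((-2 - 1) + 7)² = (-3 + 7)² = 4² = 16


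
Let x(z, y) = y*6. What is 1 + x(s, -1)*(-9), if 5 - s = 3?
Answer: 55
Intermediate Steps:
s = 2 (s = 5 - 1*3 = 5 - 3 = 2)
x(z, y) = 6*y
1 + x(s, -1)*(-9) = 1 + (6*(-1))*(-9) = 1 - 6*(-9) = 1 + 54 = 55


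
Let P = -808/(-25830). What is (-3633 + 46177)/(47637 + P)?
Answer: 549455760/615232259 ≈ 0.89309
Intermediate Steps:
P = 404/12915 (P = -808*(-1/25830) = 404/12915 ≈ 0.031281)
(-3633 + 46177)/(47637 + P) = (-3633 + 46177)/(47637 + 404/12915) = 42544/(615232259/12915) = 42544*(12915/615232259) = 549455760/615232259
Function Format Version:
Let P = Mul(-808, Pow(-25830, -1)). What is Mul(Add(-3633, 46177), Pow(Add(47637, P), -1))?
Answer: Rational(549455760, 615232259) ≈ 0.89309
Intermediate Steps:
P = Rational(404, 12915) (P = Mul(-808, Rational(-1, 25830)) = Rational(404, 12915) ≈ 0.031281)
Mul(Add(-3633, 46177), Pow(Add(47637, P), -1)) = Mul(Add(-3633, 46177), Pow(Add(47637, Rational(404, 12915)), -1)) = Mul(42544, Pow(Rational(615232259, 12915), -1)) = Mul(42544, Rational(12915, 615232259)) = Rational(549455760, 615232259)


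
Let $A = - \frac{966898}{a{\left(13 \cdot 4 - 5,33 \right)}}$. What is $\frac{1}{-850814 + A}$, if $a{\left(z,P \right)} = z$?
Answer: $- \frac{47}{40955156} \approx -1.1476 \cdot 10^{-6}$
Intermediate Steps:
$A = - \frac{966898}{47}$ ($A = - \frac{966898}{13 \cdot 4 - 5} = - \frac{966898}{52 - 5} = - \frac{966898}{47} \approx -20572.0$)
$\frac{1}{-850814 + A} = \frac{1}{-850814 - \frac{966898}{47}} = \frac{1}{- \frac{40955156}{47}} = - \frac{47}{40955156}$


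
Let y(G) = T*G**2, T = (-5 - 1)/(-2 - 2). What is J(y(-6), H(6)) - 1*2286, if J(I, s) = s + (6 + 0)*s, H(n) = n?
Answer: -2244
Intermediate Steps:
T = 3/2 (T = -6/(-4) = -6*(-1/4) = 3/2 ≈ 1.5000)
y(G) = 3*G**2/2
J(I, s) = 7*s (J(I, s) = s + 6*s = 7*s)
J(y(-6), H(6)) - 1*2286 = 7*6 - 1*2286 = 42 - 2286 = -2244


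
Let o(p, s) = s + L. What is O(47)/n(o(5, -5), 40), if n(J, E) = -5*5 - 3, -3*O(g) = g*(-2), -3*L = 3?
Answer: -47/42 ≈ -1.1190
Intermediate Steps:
L = -1 (L = -⅓*3 = -1)
O(g) = 2*g/3 (O(g) = -g*(-2)/3 = -(-2)*g/3 = 2*g/3)
o(p, s) = -1 + s (o(p, s) = s - 1 = -1 + s)
n(J, E) = -28 (n(J, E) = -25 - 3 = -28)
O(47)/n(o(5, -5), 40) = ((⅔)*47)/(-28) = (94/3)*(-1/28) = -47/42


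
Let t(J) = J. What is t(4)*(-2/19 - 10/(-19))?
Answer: 32/19 ≈ 1.6842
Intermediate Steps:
t(4)*(-2/19 - 10/(-19)) = 4*(-2/19 - 10/(-19)) = 4*(-2*1/19 - 10*(-1/19)) = 4*(-2/19 + 10/19) = 4*(8/19) = 32/19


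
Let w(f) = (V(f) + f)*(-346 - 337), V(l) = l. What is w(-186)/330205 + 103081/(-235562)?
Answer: 25812789107/77783750210 ≈ 0.33185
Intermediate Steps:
w(f) = -1366*f (w(f) = (f + f)*(-346 - 337) = (2*f)*(-683) = -1366*f)
w(-186)/330205 + 103081/(-235562) = -1366*(-186)/330205 + 103081/(-235562) = 254076*(1/330205) + 103081*(-1/235562) = 254076/330205 - 103081/235562 = 25812789107/77783750210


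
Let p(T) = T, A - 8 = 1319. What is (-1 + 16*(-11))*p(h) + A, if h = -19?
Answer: 4690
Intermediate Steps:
A = 1327 (A = 8 + 1319 = 1327)
(-1 + 16*(-11))*p(h) + A = (-1 + 16*(-11))*(-19) + 1327 = (-1 - 176)*(-19) + 1327 = -177*(-19) + 1327 = 3363 + 1327 = 4690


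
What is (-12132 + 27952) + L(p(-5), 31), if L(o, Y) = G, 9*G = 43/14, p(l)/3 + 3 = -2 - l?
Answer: 1993363/126 ≈ 15820.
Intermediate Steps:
p(l) = -15 - 3*l (p(l) = -9 + 3*(-2 - l) = -9 + (-6 - 3*l) = -15 - 3*l)
G = 43/126 (G = (43/14)/9 = (43*(1/14))/9 = (⅑)*(43/14) = 43/126 ≈ 0.34127)
L(o, Y) = 43/126
(-12132 + 27952) + L(p(-5), 31) = (-12132 + 27952) + 43/126 = 15820 + 43/126 = 1993363/126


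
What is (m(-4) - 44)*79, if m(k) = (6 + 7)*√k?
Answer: -3476 + 2054*I ≈ -3476.0 + 2054.0*I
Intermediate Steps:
m(k) = 13*√k
(m(-4) - 44)*79 = (13*√(-4) - 44)*79 = (13*(2*I) - 44)*79 = (26*I - 44)*79 = (-44 + 26*I)*79 = -3476 + 2054*I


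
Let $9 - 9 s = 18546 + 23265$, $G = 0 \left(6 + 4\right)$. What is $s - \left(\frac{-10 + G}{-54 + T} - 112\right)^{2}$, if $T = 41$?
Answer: $- \frac{8627594}{507} \approx -17017.0$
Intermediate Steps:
$G = 0$ ($G = 0 \cdot 10 = 0$)
$s = - \frac{13934}{3}$ ($s = 1 - \frac{18546 + 23265}{9} = 1 - \frac{13937}{3} = - \frac{13934}{3} \approx -4644.7$)
$s - \left(\frac{-10 + G}{-54 + T} - 112\right)^{2} = - \frac{13934}{3} - \left(\frac{-10 + 0}{-54 + 41} - 112\right)^{2} = - \frac{13934}{3} - \left(- \frac{10}{-13} - 112\right)^{2} = - \frac{13934}{3} - \left(\left(-10\right) \left(- \frac{1}{13}\right) - 112\right)^{2} = - \frac{13934}{3} - \left(\frac{10}{13} - 112\right)^{2} = - \frac{13934}{3} - \left(- \frac{1446}{13}\right)^{2} = - \frac{13934}{3} - \frac{2090916}{169} = - \frac{8627594}{507}$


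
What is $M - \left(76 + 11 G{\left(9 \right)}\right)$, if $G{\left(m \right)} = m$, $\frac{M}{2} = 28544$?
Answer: $56913$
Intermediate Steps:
$M = 57088$ ($M = 2 \cdot 28544 = 57088$)
$M - \left(76 + 11 G{\left(9 \right)}\right) = 57088 - \left(76 + 11 \cdot 9\right) = 57088 - \left(76 + 99\right) = 57088 - 175 = 56913$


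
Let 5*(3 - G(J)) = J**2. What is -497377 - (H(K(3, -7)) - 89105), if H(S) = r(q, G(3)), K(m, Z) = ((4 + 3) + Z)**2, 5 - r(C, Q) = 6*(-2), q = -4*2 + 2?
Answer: -408289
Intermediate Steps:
G(J) = 3 - J**2/5
q = -6 (q = -8 + 2 = -6)
r(C, Q) = 17 (r(C, Q) = 5 - 6*(-2) = 5 - 1*(-12) = 5 + 12 = 17)
K(m, Z) = (7 + Z)**2
H(S) = 17
-497377 - (H(K(3, -7)) - 89105) = -497377 - (17 - 89105) = -497377 - 1*(-89088) = -497377 + 89088 = -408289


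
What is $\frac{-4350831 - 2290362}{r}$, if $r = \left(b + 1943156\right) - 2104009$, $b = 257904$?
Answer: $- \frac{6641193}{97051} \approx -68.43$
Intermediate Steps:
$r = 97051$ ($r = \left(257904 + 1943156\right) - 2104009 = 2201060 - 2104009 = 97051$)
$\frac{-4350831 - 2290362}{r} = \frac{-4350831 - 2290362}{97051} = \left(-4350831 - 2290362\right) \frac{1}{97051} = \left(-6641193\right) \frac{1}{97051} = - \frac{6641193}{97051}$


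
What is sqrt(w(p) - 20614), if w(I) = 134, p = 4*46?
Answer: 64*I*sqrt(5) ≈ 143.11*I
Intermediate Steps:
p = 184
sqrt(w(p) - 20614) = sqrt(134 - 20614) = sqrt(-20480) = 64*I*sqrt(5)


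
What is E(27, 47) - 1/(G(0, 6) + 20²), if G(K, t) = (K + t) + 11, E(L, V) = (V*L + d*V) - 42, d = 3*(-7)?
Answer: 100079/417 ≈ 240.00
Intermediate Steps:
d = -21
E(L, V) = -42 - 21*V + L*V (E(L, V) = (V*L - 21*V) - 42 = (L*V - 21*V) - 42 = (-21*V + L*V) - 42 = -42 - 21*V + L*V)
G(K, t) = 11 + K + t
E(27, 47) - 1/(G(0, 6) + 20²) = (-42 - 21*47 + 27*47) - 1/((11 + 0 + 6) + 20²) = (-42 - 987 + 1269) - 1/(17 + 400) = 240 - 1/417 = 100079/417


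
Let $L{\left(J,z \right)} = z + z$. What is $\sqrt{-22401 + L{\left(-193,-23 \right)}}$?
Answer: $i \sqrt{22447} \approx 149.82 i$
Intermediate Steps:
$L{\left(J,z \right)} = 2 z$
$\sqrt{-22401 + L{\left(-193,-23 \right)}} = \sqrt{-22401 + 2 \left(-23\right)} = \sqrt{-22401 - 46} = \sqrt{-22447} = i \sqrt{22447}$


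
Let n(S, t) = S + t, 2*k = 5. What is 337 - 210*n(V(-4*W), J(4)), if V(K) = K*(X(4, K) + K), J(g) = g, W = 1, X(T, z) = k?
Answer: -1763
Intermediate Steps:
k = 5/2 (k = (½)*5 = 5/2 ≈ 2.5000)
X(T, z) = 5/2
V(K) = K*(5/2 + K)
337 - 210*n(V(-4*W), J(4)) = 337 - 210*((-4*1)*(5 + 2*(-4*1))/2 + 4) = 337 - 210*((½)*(-4)*(5 + 2*(-4)) + 4) = 337 - 210*((½)*(-4)*(5 - 8) + 4) = 337 - 210*((½)*(-4)*(-3) + 4) = 337 - 210*(6 + 4) = 337 - 210*10 = 337 - 2100 = -1763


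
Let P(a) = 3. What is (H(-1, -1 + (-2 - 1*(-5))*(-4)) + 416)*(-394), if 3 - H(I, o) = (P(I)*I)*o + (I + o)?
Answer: -155236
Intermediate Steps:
H(I, o) = 3 - I - o - 3*I*o (H(I, o) = 3 - ((3*I)*o + (I + o)) = 3 - (3*I*o + (I + o)) = 3 - (I + o + 3*I*o) = 3 + (-I - o - 3*I*o) = 3 - I - o - 3*I*o)
(H(-1, -1 + (-2 - 1*(-5))*(-4)) + 416)*(-394) = ((3 - 1*(-1) - (-1 + (-2 - 1*(-5))*(-4)) - 3*(-1)*(-1 + (-2 - 1*(-5))*(-4))) + 416)*(-394) = ((3 + 1 - (-1 + (-2 + 5)*(-4)) - 3*(-1)*(-1 + (-2 + 5)*(-4))) + 416)*(-394) = ((3 + 1 - (-1 + 3*(-4)) - 3*(-1)*(-1 + 3*(-4))) + 416)*(-394) = ((3 + 1 - (-1 - 12) - 3*(-1)*(-1 - 12)) + 416)*(-394) = ((3 + 1 - 1*(-13) - 3*(-1)*(-13)) + 416)*(-394) = ((3 + 1 + 13 - 39) + 416)*(-394) = (-22 + 416)*(-394) = 394*(-394) = -155236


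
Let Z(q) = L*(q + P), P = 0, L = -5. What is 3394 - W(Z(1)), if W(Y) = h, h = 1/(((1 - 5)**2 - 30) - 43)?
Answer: 193459/57 ≈ 3394.0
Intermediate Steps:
Z(q) = -5*q (Z(q) = -5*(q + 0) = -5*q)
h = -1/57 (h = 1/(((-4)**2 - 30) - 43) = 1/((16 - 30) - 43) = 1/(-14 - 43) = 1/(-57) = -1/57 ≈ -0.017544)
W(Y) = -1/57
3394 - W(Z(1)) = 3394 - 1*(-1/57) = 3394 + 1/57 = 193459/57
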